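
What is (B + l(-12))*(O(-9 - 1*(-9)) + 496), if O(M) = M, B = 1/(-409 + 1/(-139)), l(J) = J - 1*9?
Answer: -148059844/14213 ≈ -10417.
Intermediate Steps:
l(J) = -9 + J (l(J) = J - 9 = -9 + J)
B = -139/56852 (B = 1/(-409 - 1/139) = 1/(-56852/139) = -139/56852 ≈ -0.0024449)
(B + l(-12))*(O(-9 - 1*(-9)) + 496) = (-139/56852 + (-9 - 12))*((-9 - 1*(-9)) + 496) = (-139/56852 - 21)*((-9 + 9) + 496) = -1194031*(0 + 496)/56852 = -1194031/56852*496 = -148059844/14213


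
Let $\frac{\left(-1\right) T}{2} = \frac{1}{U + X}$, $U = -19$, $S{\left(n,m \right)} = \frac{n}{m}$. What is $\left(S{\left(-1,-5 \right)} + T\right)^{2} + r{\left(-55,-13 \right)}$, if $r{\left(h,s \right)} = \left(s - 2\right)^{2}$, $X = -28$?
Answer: $\frac{12428874}{55225} \approx 225.06$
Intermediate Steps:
$T = \frac{2}{47}$ ($T = - \frac{2}{-19 - 28} = - \frac{2}{-47} = \left(-2\right) \left(- \frac{1}{47}\right) = \frac{2}{47} \approx 0.042553$)
$r{\left(h,s \right)} = \left(-2 + s\right)^{2}$
$\left(S{\left(-1,-5 \right)} + T\right)^{2} + r{\left(-55,-13 \right)} = \left(- \frac{1}{-5} + \frac{2}{47}\right)^{2} + \left(-2 - 13\right)^{2} = \left(\left(-1\right) \left(- \frac{1}{5}\right) + \frac{2}{47}\right)^{2} + \left(-15\right)^{2} = \left(\frac{1}{5} + \frac{2}{47}\right)^{2} + 225 = \left(\frac{57}{235}\right)^{2} + 225 = \frac{3249}{55225} + 225 = \frac{12428874}{55225}$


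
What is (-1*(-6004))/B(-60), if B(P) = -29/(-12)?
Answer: 72048/29 ≈ 2484.4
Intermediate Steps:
B(P) = 29/12 (B(P) = -29*(-1/12) = 29/12)
(-1*(-6004))/B(-60) = (-1*(-6004))/(29/12) = 6004*(12/29) = 72048/29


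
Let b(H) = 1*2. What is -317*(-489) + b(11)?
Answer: 155015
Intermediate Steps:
b(H) = 2
-317*(-489) + b(11) = -317*(-489) + 2 = 155013 + 2 = 155015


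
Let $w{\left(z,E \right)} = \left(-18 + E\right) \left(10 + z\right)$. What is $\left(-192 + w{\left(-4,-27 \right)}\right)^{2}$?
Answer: $213444$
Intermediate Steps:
$\left(-192 + w{\left(-4,-27 \right)}\right)^{2} = \left(-192 - 270\right)^{2} = \left(-462\right)^{2} = 213444$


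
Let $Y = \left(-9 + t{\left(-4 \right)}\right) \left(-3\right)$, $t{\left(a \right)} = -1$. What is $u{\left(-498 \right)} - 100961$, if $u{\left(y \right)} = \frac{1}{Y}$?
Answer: $- \frac{3028829}{30} \approx -1.0096 \cdot 10^{5}$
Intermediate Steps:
$Y = 30$ ($Y = \left(-9 - 1\right) \left(-3\right) = \left(-10\right) \left(-3\right) = 30$)
$u{\left(y \right)} = \frac{1}{30}$
$u{\left(-498 \right)} - 100961 = \frac{1}{30} - 100961 = - \frac{3028829}{30}$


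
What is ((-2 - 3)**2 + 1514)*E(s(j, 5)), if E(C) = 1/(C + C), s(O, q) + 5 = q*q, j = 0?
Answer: 1539/40 ≈ 38.475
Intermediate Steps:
s(O, q) = -5 + q**2 (s(O, q) = -5 + q*q = -5 + q**2)
E(C) = 1/(2*C)
((-2 - 3)**2 + 1514)*E(s(j, 5)) = ((-2 - 3)**2 + 1514)*(1/(2*(-5 + 5**2))) = ((-5)**2 + 1514)*(1/(2*(-5 + 25))) = (25 + 1514)*((1/2)/20) = 1539*((1/2)*(1/20)) = 1539*(1/40) = 1539/40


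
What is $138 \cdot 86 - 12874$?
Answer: $-1006$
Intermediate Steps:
$138 \cdot 86 - 12874 = 11868 - 12874 = -1006$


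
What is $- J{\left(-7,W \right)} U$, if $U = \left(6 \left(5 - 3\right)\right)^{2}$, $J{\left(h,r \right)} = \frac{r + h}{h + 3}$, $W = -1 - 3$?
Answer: $-396$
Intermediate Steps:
$W = -4$ ($W = -1 - 3 = -4$)
$J{\left(h,r \right)} = \frac{h + r}{3 + h}$
$U = 144$ ($U = \left(6 \cdot 2\right)^{2} = 12^{2} = 144$)
$- J{\left(-7,W \right)} U = - \frac{-7 - 4}{3 - 7} \cdot 144 = - \frac{1}{-4} \left(-11\right) 144 = - \left(- \frac{1}{4}\right) \left(-11\right) 144 = - \frac{11 \cdot 144}{4} = \left(-1\right) 396 = -396$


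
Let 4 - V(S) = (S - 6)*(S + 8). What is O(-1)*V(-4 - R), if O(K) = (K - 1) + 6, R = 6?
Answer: -112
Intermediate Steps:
O(K) = 5 + K (O(K) = (-1 + K) + 6 = 5 + K)
V(S) = 4 - (-6 + S)*(8 + S) (V(S) = 4 - (S - 6)*(S + 8) = 4 - (-6 + S)*(8 + S))
O(-1)*V(-4 - R) = (5 - 1)*(52 - (-4 - 1*6)² - 2*(-4 - 1*6)) = 4*(52 - (-4 - 6)² - 2*(-4 - 6)) = 4*(52 - 1*(-10)² - 2*(-10)) = 4*(52 - 1*100 + 20) = 4*(52 - 100 + 20) = 4*(-28) = -112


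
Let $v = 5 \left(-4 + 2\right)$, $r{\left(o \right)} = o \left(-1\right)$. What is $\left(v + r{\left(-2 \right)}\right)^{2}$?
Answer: $64$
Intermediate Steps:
$r{\left(o \right)} = - o$
$v = -10$ ($v = 5 \left(-2\right) = -10$)
$\left(v + r{\left(-2 \right)}\right)^{2} = \left(-10 - -2\right)^{2} = \left(-10 + 2\right)^{2} = \left(-8\right)^{2} = 64$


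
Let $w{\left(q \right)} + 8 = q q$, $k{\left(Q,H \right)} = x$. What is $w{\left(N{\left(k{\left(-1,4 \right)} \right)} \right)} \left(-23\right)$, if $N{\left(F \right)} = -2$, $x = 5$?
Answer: $92$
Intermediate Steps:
$k{\left(Q,H \right)} = 5$
$w{\left(q \right)} = -8 + q^{2}$ ($w{\left(q \right)} = -8 + q q = -8 + q^{2}$)
$w{\left(N{\left(k{\left(-1,4 \right)} \right)} \right)} \left(-23\right) = \left(-8 + \left(-2\right)^{2}\right) \left(-23\right) = \left(-8 + 4\right) \left(-23\right) = \left(-4\right) \left(-23\right) = 92$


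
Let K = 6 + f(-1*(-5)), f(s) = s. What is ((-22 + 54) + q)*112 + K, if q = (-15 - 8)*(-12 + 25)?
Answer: -29893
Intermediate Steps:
q = -299 (q = -23*13 = -299)
K = 11 (K = 6 - 1*(-5) = 6 + 5 = 11)
((-22 + 54) + q)*112 + K = ((-22 + 54) - 299)*112 + 11 = (32 - 299)*112 + 11 = -267*112 + 11 = -29904 + 11 = -29893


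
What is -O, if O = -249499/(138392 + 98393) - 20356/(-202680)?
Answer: 2287423093/2399579190 ≈ 0.95326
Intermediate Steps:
O = -2287423093/2399579190 (O = -249499/236785 - 20356*(-1/202680) = -249499*1/236785 + 5089/50670 = -249499/236785 + 5089/50670 = -2287423093/2399579190 ≈ -0.95326)
-O = -1*(-2287423093/2399579190) = 2287423093/2399579190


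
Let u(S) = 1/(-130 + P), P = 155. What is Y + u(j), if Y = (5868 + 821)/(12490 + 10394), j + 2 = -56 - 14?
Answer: 190109/572100 ≈ 0.33230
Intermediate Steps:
j = -72 (j = -2 + (-56 - 14) = -2 - 70 = -72)
Y = 6689/22884 ≈ 0.29230
u(S) = 1/25 (u(S) = 1/(-130 + 155) = 1/25)
Y + u(j) = 6689/22884 + 1/25 = 190109/572100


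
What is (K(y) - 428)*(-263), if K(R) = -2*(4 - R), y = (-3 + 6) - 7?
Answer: 116772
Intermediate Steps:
y = -4 (y = 3 - 7 = -4)
K(R) = -8 + 2*R
(K(y) - 428)*(-263) = ((-8 + 2*(-4)) - 428)*(-263) = ((-8 - 8) - 428)*(-263) = (-16 - 428)*(-263) = -444*(-263) = 116772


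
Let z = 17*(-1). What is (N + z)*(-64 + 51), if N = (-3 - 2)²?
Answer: -104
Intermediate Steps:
N = 25 (N = (-5)² = 25)
z = -17
(N + z)*(-64 + 51) = (25 - 17)*(-64 + 51) = 8*(-13) = -104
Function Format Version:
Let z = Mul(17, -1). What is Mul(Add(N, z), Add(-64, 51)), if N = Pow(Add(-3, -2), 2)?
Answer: -104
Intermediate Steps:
N = 25 (N = Pow(-5, 2) = 25)
z = -17
Mul(Add(N, z), Add(-64, 51)) = Mul(Add(25, -17), Add(-64, 51)) = Mul(8, -13) = -104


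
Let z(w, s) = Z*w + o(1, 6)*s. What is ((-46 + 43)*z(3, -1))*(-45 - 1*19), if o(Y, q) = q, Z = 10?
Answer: 4608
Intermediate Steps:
z(w, s) = 6*s + 10*w (z(w, s) = 10*w + 6*s = 6*s + 10*w)
((-46 + 43)*z(3, -1))*(-45 - 1*19) = ((-46 + 43)*(6*(-1) + 10*3))*(-45 - 1*19) = (-3*(-6 + 30))*(-45 - 19) = -3*24*(-64) = -72*(-64) = 4608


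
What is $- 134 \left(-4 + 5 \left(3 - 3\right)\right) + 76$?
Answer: $612$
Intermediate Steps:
$- 134 \left(-4 + 5 \left(3 - 3\right)\right) + 76 = - 134 \left(-4 + 5 \cdot 0\right) + 76 = - 134 \left(-4 + 0\right) + 76 = \left(-134\right) \left(-4\right) + 76 = 536 + 76 = 612$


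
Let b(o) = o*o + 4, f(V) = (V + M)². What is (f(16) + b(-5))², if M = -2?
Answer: 50625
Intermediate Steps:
f(V) = (-2 + V)² (f(V) = (V - 2)² = (-2 + V)²)
b(o) = 4 + o² (b(o) = o² + 4 = 4 + o²)
(f(16) + b(-5))² = ((-2 + 16)² + (4 + (-5)²))² = (14² + (4 + 25))² = (196 + 29)² = 225² = 50625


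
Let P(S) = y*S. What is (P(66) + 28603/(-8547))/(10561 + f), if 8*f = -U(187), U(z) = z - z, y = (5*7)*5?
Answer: 98689247/90264867 ≈ 1.0933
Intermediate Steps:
y = 175 (y = 35*5 = 175)
U(z) = 0
f = 0 (f = (-1*0)/8 = (1/8)*0 = 0)
P(S) = 175*S
(P(66) + 28603/(-8547))/(10561 + f) = (175*66 + 28603/(-8547))/(10561 + 0) = (11550 + 28603*(-1/8547))/10561 = (11550 - 28603/8547)*(1/10561) = (98689247/8547)*(1/10561) = 98689247/90264867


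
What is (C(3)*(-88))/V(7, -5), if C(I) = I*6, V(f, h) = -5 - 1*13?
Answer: 88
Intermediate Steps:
V(f, h) = -18 (V(f, h) = -5 - 13 = -18)
C(I) = 6*I
(C(3)*(-88))/V(7, -5) = ((6*3)*(-88))/(-18) = (18*(-88))*(-1/18) = -1584*(-1/18) = 88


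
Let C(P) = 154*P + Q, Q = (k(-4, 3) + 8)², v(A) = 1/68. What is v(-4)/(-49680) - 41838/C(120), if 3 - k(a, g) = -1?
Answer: -736139707/327689280 ≈ -2.2465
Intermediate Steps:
k(a, g) = 4 (k(a, g) = 3 - 1*(-1) = 3 + 1 = 4)
v(A) = 1/68
Q = 144 (Q = (4 + 8)² = 12² = 144)
C(P) = 144 + 154*P (C(P) = 154*P + 144 = 144 + 154*P)
v(-4)/(-49680) - 41838/C(120) = (1/68)/(-49680) - 41838/(144 + 154*120) = (1/68)*(-1/49680) - 41838/(144 + 18480) = -1/3378240 - 41838/18624 = -1/3378240 - 41838*1/18624 = -1/3378240 - 6973/3104 = -736139707/327689280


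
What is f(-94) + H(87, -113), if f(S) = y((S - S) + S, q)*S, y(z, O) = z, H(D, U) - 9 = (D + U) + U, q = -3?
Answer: 8706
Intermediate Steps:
H(D, U) = 9 + D + 2*U (H(D, U) = 9 + ((D + U) + U) = 9 + (D + 2*U) = 9 + D + 2*U)
f(S) = S² (f(S) = ((S - S) + S)*S = (0 + S)*S = S*S = S²)
f(-94) + H(87, -113) = (-94)² + (9 + 87 + 2*(-113)) = 8836 + (9 + 87 - 226) = 8836 - 130 = 8706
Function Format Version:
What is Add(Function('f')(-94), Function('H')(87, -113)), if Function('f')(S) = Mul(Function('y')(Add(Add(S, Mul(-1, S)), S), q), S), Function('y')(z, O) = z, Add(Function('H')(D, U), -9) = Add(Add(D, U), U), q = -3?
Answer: 8706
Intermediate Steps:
Function('H')(D, U) = Add(9, D, Mul(2, U)) (Function('H')(D, U) = Add(9, Add(Add(D, U), U)) = Add(9, Add(D, Mul(2, U))) = Add(9, D, Mul(2, U)))
Function('f')(S) = Pow(S, 2) (Function('f')(S) = Mul(Add(Add(S, Mul(-1, S)), S), S) = Mul(Add(0, S), S) = Mul(S, S) = Pow(S, 2))
Add(Function('f')(-94), Function('H')(87, -113)) = Add(Pow(-94, 2), Add(9, 87, Mul(2, -113))) = Add(8836, Add(9, 87, -226)) = Add(8836, -130) = 8706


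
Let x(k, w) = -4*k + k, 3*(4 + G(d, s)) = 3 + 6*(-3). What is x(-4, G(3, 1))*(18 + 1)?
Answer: 228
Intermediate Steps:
G(d, s) = -9 (G(d, s) = -4 + (3 + 6*(-3))/3 = -4 + (3 - 18)/3 = -4 + (⅓)*(-15) = -4 - 5 = -9)
x(k, w) = -3*k
x(-4, G(3, 1))*(18 + 1) = (-3*(-4))*(18 + 1) = 12*19 = 228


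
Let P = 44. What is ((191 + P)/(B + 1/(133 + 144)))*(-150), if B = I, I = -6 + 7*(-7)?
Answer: 1627375/2539 ≈ 640.95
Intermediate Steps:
I = -55 (I = -6 - 49 = -55)
B = -55
((191 + P)/(B + 1/(133 + 144)))*(-150) = ((191 + 44)/(-55 + 1/(133 + 144)))*(-150) = (235/(-55 + 1/277))*(-150) = (235/(-15234/277))*(-150) = (235*(-277/15234))*(-150) = -65095/15234*(-150) = 1627375/2539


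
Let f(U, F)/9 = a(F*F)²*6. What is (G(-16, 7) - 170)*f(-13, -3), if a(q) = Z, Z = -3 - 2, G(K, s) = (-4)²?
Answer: -207900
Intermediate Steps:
G(K, s) = 16
Z = -5
a(q) = -5
f(U, F) = 1350 (f(U, F) = 9*((-5)²*6) = 9*(25*6) = 9*150 = 1350)
(G(-16, 7) - 170)*f(-13, -3) = (16 - 170)*1350 = -154*1350 = -207900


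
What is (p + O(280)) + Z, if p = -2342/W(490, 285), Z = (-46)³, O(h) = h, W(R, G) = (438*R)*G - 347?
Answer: -5936561559110/61166353 ≈ -97056.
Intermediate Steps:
W(R, G) = -347 + 438*G*R (W(R, G) = 438*G*R - 347 = -347 + 438*G*R)
Z = -97336
p = -2342/61166353 (p = -2342/(-347 + 438*285*490) = -2342/(-347 + 61166700) = -2342/61166353 ≈ -3.8289e-5)
(p + O(280)) + Z = (-2342/61166353 + 280) - 97336 = 17126576498/61166353 - 97336 = -5936561559110/61166353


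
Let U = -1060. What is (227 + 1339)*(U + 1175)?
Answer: 180090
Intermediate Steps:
(227 + 1339)*(U + 1175) = (227 + 1339)*(-1060 + 1175) = 1566*115 = 180090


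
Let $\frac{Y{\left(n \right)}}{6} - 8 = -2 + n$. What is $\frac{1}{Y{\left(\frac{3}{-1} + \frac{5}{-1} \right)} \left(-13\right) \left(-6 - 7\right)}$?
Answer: $- \frac{1}{2028} \approx -0.0004931$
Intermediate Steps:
$Y{\left(n \right)} = 36 + 6 n$ ($Y{\left(n \right)} = 48 + 6 \left(-2 + n\right) = 48 + \left(-12 + 6 n\right) = 36 + 6 n$)
$\frac{1}{Y{\left(\frac{3}{-1} + \frac{5}{-1} \right)} \left(-13\right) \left(-6 - 7\right)} = \frac{1}{\left(36 + 6 \left(\frac{3}{-1} + \frac{5}{-1}\right)\right) \left(-13\right) \left(-6 - 7\right)} = \frac{1}{\left(36 + 6 \left(3 \left(-1\right) + 5 \left(-1\right)\right)\right) \left(-13\right) \left(-13\right)} = \frac{1}{\left(36 + 6 \left(-3 - 5\right)\right) \left(-13\right) \left(-13\right)} = \frac{1}{\left(36 + 6 \left(-8\right)\right) \left(-13\right) \left(-13\right)} = \frac{1}{\left(36 - 48\right) \left(-13\right) \left(-13\right)} = \frac{1}{\left(-12\right) \left(-13\right) \left(-13\right)} = \frac{1}{156 \left(-13\right)} = \frac{1}{-2028} = - \frac{1}{2028}$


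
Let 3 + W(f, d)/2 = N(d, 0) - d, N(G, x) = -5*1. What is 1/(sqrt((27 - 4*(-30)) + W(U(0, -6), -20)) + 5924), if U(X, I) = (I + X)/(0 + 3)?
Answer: 5924/35093605 - 3*sqrt(19)/35093605 ≈ 0.00016843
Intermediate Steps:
N(G, x) = -5
U(X, I) = I/3 + X/3 (U(X, I) = (I + X)/3 = (I + X)*(1/3) = I/3 + X/3)
W(f, d) = -16 - 2*d (W(f, d) = -6 + 2*(-5 - d) = -6 + (-10 - 2*d) = -16 - 2*d)
1/(sqrt((27 - 4*(-30)) + W(U(0, -6), -20)) + 5924) = 1/(sqrt((27 - 4*(-30)) + (-16 - 2*(-20))) + 5924) = 1/(sqrt((27 + 120) + (-16 + 40)) + 5924) = 1/(sqrt(147 + 24) + 5924) = 1/(sqrt(171) + 5924) = 1/(3*sqrt(19) + 5924) = 1/(5924 + 3*sqrt(19))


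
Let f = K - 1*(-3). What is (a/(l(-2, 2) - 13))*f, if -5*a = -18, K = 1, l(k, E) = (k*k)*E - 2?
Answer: -72/35 ≈ -2.0571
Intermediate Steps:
l(k, E) = -2 + E*k² (l(k, E) = k²*E - 2 = E*k² - 2 = -2 + E*k²)
a = 18/5 (a = -⅕*(-18) = 18/5 ≈ 3.6000)
f = 4 (f = 1 - 1*(-3) = 1 + 3 = 4)
(a/(l(-2, 2) - 13))*f = ((18/5)/((-2 + 2*(-2)²) - 13))*4 = ((18/5)/((-2 + 2*4) - 13))*4 = ((18/5)/((-2 + 8) - 13))*4 = ((18/5)/(6 - 13))*4 = ((18/5)/(-7))*4 = -⅐*18/5*4 = -18/35*4 = -72/35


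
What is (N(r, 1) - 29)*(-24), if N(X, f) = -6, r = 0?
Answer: 840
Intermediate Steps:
(N(r, 1) - 29)*(-24) = (-6 - 29)*(-24) = -35*(-24) = 840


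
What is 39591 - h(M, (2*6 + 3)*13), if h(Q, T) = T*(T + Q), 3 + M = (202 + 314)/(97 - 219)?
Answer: 181521/61 ≈ 2975.8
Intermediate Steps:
M = -441/61 (M = -3 + (202 + 314)/(97 - 219) = -3 + 516/(-122) = -3 + 516*(-1/122) = -3 - 258/61 = -441/61 ≈ -7.2295)
h(Q, T) = T*(Q + T)
39591 - h(M, (2*6 + 3)*13) = 39591 - (2*6 + 3)*13*(-441/61 + (2*6 + 3)*13) = 39591 - (12 + 3)*13*(-441/61 + (12 + 3)*13) = 39591 - 15*13*(-441/61 + 15*13) = 39591 - 195*(-441/61 + 195) = 39591 - 195*11454/61 = 39591 - 1*2233530/61 = 39591 - 2233530/61 = 181521/61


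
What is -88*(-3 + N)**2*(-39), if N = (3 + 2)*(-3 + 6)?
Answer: 494208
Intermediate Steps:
N = 15 (N = 5*3 = 15)
-88*(-3 + N)**2*(-39) = -88*(-3 + 15)**2*(-39) = -88*12**2*(-39) = -88*144*(-39) = -12672*(-39) = 494208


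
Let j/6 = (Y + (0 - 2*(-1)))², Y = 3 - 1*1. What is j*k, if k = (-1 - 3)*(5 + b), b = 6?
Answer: -4224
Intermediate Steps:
Y = 2 (Y = 3 - 1 = 2)
k = -44 (k = (-1 - 3)*(5 + 6) = -4*11 = -44)
j = 96 (j = 6*(2 + (0 - 2*(-1)))² = 6*(2 + (0 + 2))² = 6*(2 + 2)² = 6*4² = 6*16 = 96)
j*k = 96*(-44) = -4224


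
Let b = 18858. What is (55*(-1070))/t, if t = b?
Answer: -29425/9429 ≈ -3.1207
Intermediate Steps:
t = 18858
(55*(-1070))/t = (55*(-1070))/18858 = -58850*1/18858 = -29425/9429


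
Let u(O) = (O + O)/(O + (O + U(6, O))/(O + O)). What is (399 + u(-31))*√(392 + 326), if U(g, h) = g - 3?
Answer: 379775*√718/947 ≈ 10746.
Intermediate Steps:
U(g, h) = -3 + g
u(O) = 2*O/(O + (3 + O)/(2*O)) (u(O) = (O + O)/(O + (O + (-3 + 6))/(O + O)) = (2*O)/(O + (O + 3)/((2*O))) = (2*O)/(O + (3 + O)*(1/(2*O))) = (2*O)/(O + (3 + O)/(2*O)) = 2*O/(O + (3 + O)/(2*O)))
(399 + u(-31))*√(392 + 326) = (399 + 4*(-31)²/(3 - 31 + 2*(-31)²))*√(392 + 326) = (399 + 4*961/(3 - 31 + 2*961))*√718 = (399 + 4*961/(3 - 31 + 1922))*√718 = (399 + 4*961/1894)*√718 = (399 + 4*961*(1/1894))*√718 = (399 + 1922/947)*√718 = 379775*√718/947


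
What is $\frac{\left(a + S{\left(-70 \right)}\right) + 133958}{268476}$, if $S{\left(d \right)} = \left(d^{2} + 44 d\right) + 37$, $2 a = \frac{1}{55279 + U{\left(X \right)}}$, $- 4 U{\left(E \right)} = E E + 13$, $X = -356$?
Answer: $\frac{4272151369}{8445091564} \approx 0.50587$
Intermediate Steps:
$U{\left(E \right)} = - \frac{13}{4} - \frac{E^{2}}{4}$ ($U{\left(E \right)} = - \frac{E E + 13}{4} = - \frac{E^{2} + 13}{4} = - \frac{13 + E^{2}}{4} = - \frac{13}{4} - \frac{E^{2}}{4}$)
$a = \frac{2}{94367}$ ($a = \frac{1}{2 \left(55279 - \left(\frac{13}{4} + \frac{\left(-356\right)^{2}}{4}\right)\right)} = \frac{1}{2 \left(55279 - \frac{126749}{4}\right)} = \frac{1}{2 \cdot \frac{94367}{4}} = \frac{1}{2} \cdot \frac{4}{94367} = \frac{2}{94367} \approx 2.1194 \cdot 10^{-5}$)
$S{\left(d \right)} = 37 + d^{2} + 44 d$
$\frac{\left(a + S{\left(-70 \right)}\right) + 133958}{268476} = \frac{\left(\frac{2}{94367} + \left(37 + \left(-70\right)^{2} + 44 \left(-70\right)\right)\right) + 133958}{268476} = \left(\left(\frac{2}{94367} + \left(37 + 4900 - 3080\right)\right) + 133958\right) \frac{1}{268476} = \left(\left(\frac{2}{94367} + 1857\right) + 133958\right) \frac{1}{268476} = \left(\frac{175239521}{94367} + 133958\right) \frac{1}{268476} = \frac{12816454107}{94367} \cdot \frac{1}{268476} = \frac{4272151369}{8445091564}$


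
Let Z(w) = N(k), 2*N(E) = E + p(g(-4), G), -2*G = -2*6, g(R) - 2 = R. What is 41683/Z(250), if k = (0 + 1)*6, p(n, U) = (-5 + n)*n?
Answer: 41683/10 ≈ 4168.3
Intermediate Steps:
g(R) = 2 + R
G = 6 (G = -(-1)*6 = -1/2*(-12) = 6)
p(n, U) = n*(-5 + n)
k = 6 (k = 1*6 = 6)
N(E) = 7 + E/2 (N(E) = (E + (2 - 4)*(-5 + (2 - 4)))/2 = (E - 2*(-5 - 2))/2 = (E - 2*(-7))/2 = (E + 14)/2 = (14 + E)/2 = 7 + E/2)
Z(w) = 10 (Z(w) = 7 + (1/2)*6 = 7 + 3 = 10)
41683/Z(250) = 41683/10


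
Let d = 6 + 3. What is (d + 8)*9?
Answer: 153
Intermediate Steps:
d = 9
(d + 8)*9 = (9 + 8)*9 = 17*9 = 153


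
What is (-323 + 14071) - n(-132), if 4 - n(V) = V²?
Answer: 31168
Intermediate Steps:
n(V) = 4 - V²
(-323 + 14071) - n(-132) = (-323 + 14071) - (4 - 1*(-132)²) = 13748 - (4 - 1*17424) = 13748 - (4 - 17424) = 13748 - 1*(-17420) = 13748 + 17420 = 31168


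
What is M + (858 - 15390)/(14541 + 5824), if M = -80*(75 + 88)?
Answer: -265574132/20365 ≈ -13041.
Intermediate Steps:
M = -13040 (M = -80*163 = -13040)
M + (858 - 15390)/(14541 + 5824) = -13040 + (858 - 15390)/(14541 + 5824) = -13040 - 14532/20365 = -265574132/20365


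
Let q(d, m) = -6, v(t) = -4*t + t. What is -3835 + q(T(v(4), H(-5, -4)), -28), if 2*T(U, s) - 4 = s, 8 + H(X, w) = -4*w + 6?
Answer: -3841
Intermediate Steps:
v(t) = -3*t
H(X, w) = -2 - 4*w (H(X, w) = -8 + (-4*w + 6) = -8 + (6 - 4*w) = -2 - 4*w)
T(U, s) = 2 + s/2
-3835 + q(T(v(4), H(-5, -4)), -28) = -3835 - 6 = -3841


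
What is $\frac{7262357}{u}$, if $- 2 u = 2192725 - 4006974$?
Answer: $\frac{14524714}{1814249} \approx 8.0059$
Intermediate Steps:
$u = \frac{1814249}{2}$ ($u = - \frac{2192725 - 4006974}{2} = \left(- \frac{1}{2}\right) \left(-1814249\right) = \frac{1814249}{2} \approx 9.0712 \cdot 10^{5}$)
$\frac{7262357}{u} = \frac{7262357}{\frac{1814249}{2}} = 7262357 \cdot \frac{2}{1814249} = \frac{14524714}{1814249}$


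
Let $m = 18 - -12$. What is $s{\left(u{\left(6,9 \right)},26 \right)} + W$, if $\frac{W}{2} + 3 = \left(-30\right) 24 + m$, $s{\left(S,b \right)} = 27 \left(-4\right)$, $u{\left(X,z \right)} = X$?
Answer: $-1494$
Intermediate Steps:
$m = 30$ ($m = 18 + 12 = 30$)
$s{\left(S,b \right)} = -108$
$W = -1386$ ($W = -6 + 2 \left(\left(-30\right) 24 + 30\right) = -6 + 2 \left(-720 + 30\right) = -6 + 2 \left(-690\right) = -6 - 1380 = -1386$)
$s{\left(u{\left(6,9 \right)},26 \right)} + W = -108 - 1386 = -1494$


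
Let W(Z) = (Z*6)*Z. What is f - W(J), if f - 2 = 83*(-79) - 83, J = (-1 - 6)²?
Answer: -21044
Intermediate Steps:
J = 49 (J = (-7)² = 49)
W(Z) = 6*Z² (W(Z) = (6*Z)*Z = 6*Z²)
f = -6638 (f = 2 + (83*(-79) - 83) = 2 + (-6557 - 83) = 2 - 6640 = -6638)
f - W(J) = -6638 - 6*49² = -6638 - 6*2401 = -6638 - 1*14406 = -6638 - 14406 = -21044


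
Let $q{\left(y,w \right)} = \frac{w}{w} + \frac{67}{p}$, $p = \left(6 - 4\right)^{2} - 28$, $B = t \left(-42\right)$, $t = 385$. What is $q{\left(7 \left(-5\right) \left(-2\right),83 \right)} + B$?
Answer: $- \frac{388123}{24} \approx -16172.0$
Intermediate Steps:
$B = -16170$ ($B = 385 \left(-42\right) = -16170$)
$p = -24$ ($p = 2^{2} - 28 = 4 - 28 = -24$)
$q{\left(y,w \right)} = - \frac{43}{24}$ ($q{\left(y,w \right)} = \frac{w}{w} + \frac{67}{-24} = 1 + 67 \left(- \frac{1}{24}\right) = 1 - \frac{67}{24} = - \frac{43}{24}$)
$q{\left(7 \left(-5\right) \left(-2\right),83 \right)} + B = - \frac{43}{24} - 16170 = - \frac{388123}{24}$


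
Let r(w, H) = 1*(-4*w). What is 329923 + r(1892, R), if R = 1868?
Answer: 322355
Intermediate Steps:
r(w, H) = -4*w
329923 + r(1892, R) = 329923 - 4*1892 = 329923 - 7568 = 322355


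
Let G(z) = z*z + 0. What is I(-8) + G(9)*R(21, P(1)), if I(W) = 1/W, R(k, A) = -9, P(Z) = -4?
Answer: -5833/8 ≈ -729.13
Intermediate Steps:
G(z) = z² (G(z) = z² + 0 = z²)
I(-8) + G(9)*R(21, P(1)) = 1/(-8) + 9²*(-9) = -⅛ + 81*(-9) = -⅛ - 729 = -5833/8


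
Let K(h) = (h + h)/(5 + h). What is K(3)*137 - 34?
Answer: 275/4 ≈ 68.750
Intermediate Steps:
K(h) = 2*h/(5 + h) (K(h) = (2*h)/(5 + h) = 2*h/(5 + h))
K(3)*137 - 34 = (2*3/(5 + 3))*137 - 34 = (2*3/8)*137 - 34 = (2*3*(⅛))*137 - 34 = (¾)*137 - 34 = 411/4 - 34 = 275/4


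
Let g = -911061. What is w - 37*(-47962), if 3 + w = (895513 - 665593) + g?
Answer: 1093450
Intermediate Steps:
w = -681144 (w = -3 + ((895513 - 665593) - 911061) = -3 + (229920 - 911061) = -3 - 681141 = -681144)
w - 37*(-47962) = -681144 - 37*(-47962) = -681144 + 1774594 = 1093450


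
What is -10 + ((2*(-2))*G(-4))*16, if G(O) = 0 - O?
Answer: -266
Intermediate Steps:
G(O) = -O
-10 + ((2*(-2))*G(-4))*16 = -10 + ((2*(-2))*(-1*(-4)))*16 = -10 - 4*4*16 = -10 - 16*16 = -10 - 256 = -266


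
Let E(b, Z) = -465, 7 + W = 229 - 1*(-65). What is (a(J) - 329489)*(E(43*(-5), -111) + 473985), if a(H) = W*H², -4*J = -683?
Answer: 3806228309805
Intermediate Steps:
J = 683/4 (J = -¼*(-683) = 683/4 ≈ 170.75)
W = 287 (W = -7 + (229 - 1*(-65)) = -7 + (229 + 65) = -7 + 294 = 287)
a(H) = 287*H²
(a(J) - 329489)*(E(43*(-5), -111) + 473985) = (287*(683/4)² - 329489)*(-465 + 473985) = (287*(466489/16) - 329489)*473520 = (133882343/16 - 329489)*473520 = (128610519/16)*473520 = 3806228309805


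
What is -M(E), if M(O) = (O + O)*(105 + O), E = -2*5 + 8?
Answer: 412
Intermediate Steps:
E = -2 (E = -10 + 8 = -2)
M(O) = 2*O*(105 + O) (M(O) = (2*O)*(105 + O) = 2*O*(105 + O))
-M(E) = -2*(-2)*(105 - 2) = -2*(-2)*103 = -1*(-412) = 412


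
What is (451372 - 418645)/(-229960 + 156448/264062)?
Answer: -4320978537/30361770536 ≈ -0.14232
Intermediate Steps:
(451372 - 418645)/(-229960 + 156448/264062) = 32727/(-229960 + 156448*(1/264062)) = 32727/(-229960 + 78224/132031) = 32727/(-30361770536/132031) = 32727*(-132031/30361770536) = -4320978537/30361770536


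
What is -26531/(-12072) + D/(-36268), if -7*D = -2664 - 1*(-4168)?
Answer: 1688435111/766197768 ≈ 2.2037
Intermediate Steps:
D = -1504/7 (D = -(-2664 - 1*(-4168))/7 = -(-2664 + 4168)/7 = -1/7*1504 = -1504/7 ≈ -214.86)
-26531/(-12072) + D/(-36268) = -26531/(-12072) - 1504/7/(-36268) = -26531*(-1/12072) - 1504/7*(-1/36268) = 26531/12072 + 376/63469 = 1688435111/766197768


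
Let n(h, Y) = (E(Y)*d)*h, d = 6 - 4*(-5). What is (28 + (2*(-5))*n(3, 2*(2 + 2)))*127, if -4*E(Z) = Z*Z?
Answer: 1588516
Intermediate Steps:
E(Z) = -Z²/4 (E(Z) = -Z*Z/4 = -Z²/4)
d = 26 (d = 6 - 1*(-20) = 6 + 20 = 26)
n(h, Y) = -13*h*Y²/2 (n(h, Y) = (-Y²/4*26)*h = (-13*Y²/2)*h = -13*h*Y²/2)
(28 + (2*(-5))*n(3, 2*(2 + 2)))*127 = (28 + (2*(-5))*(-13/2*3*(2*(2 + 2))²))*127 = (28 - (-65)*3*(2*4)²)*127 = (28 - (-65)*3*8²)*127 = (28 - (-65)*3*64)*127 = (28 - 10*(-1248))*127 = (28 + 12480)*127 = 12508*127 = 1588516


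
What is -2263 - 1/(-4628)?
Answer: -10473163/4628 ≈ -2263.0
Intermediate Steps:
-2263 - 1/(-4628) = -2263 - 1*(-1/4628) = -2263 + 1/4628 = -10473163/4628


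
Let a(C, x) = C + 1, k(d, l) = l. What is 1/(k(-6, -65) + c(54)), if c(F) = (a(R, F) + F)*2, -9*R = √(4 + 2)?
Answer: 1215/54667 + 6*√6/54667 ≈ 0.022494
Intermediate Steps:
R = -√6/9 (R = -√(4 + 2)/9 = -√6/9 ≈ -0.27217)
a(C, x) = 1 + C
c(F) = 2 + 2*F - 2*√6/9 (c(F) = ((1 - √6/9) + F)*2 = (1 + F - √6/9)*2 = 2 + 2*F - 2*√6/9)
1/(k(-6, -65) + c(54)) = 1/(-65 + (2 + 2*54 - 2*√6/9)) = 1/(-65 + (2 + 108 - 2*√6/9)) = 1/(-65 + (110 - 2*√6/9)) = 1/(45 - 2*√6/9)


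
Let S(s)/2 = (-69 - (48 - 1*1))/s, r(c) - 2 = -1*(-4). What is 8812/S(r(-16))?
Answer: -6609/29 ≈ -227.90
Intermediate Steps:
r(c) = 6 (r(c) = 2 - 1*(-4) = 2 + 4 = 6)
S(s) = -232/s (S(s) = 2*((-69 - (48 - 1*1))/s) = 2*((-69 - (48 - 1))/s) = 2*((-69 - 1*47)/s) = 2*((-69 - 47)/s) = 2*(-116/s) = -232/s)
8812/S(r(-16)) = 8812/((-232/6)) = 8812/((-232*⅙)) = 8812/(-116/3) = 8812*(-3/116) = -6609/29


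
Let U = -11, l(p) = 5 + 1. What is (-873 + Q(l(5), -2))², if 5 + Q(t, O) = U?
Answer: 790321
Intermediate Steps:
l(p) = 6
Q(t, O) = -16 (Q(t, O) = -5 - 11 = -16)
(-873 + Q(l(5), -2))² = (-873 - 16)² = (-889)² = 790321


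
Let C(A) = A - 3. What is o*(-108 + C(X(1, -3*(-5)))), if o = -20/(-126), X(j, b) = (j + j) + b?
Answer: -940/63 ≈ -14.921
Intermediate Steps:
X(j, b) = b + 2*j (X(j, b) = 2*j + b = b + 2*j)
C(A) = -3 + A
o = 10/63 (o = -20*(-1/126) = 10/63 ≈ 0.15873)
o*(-108 + C(X(1, -3*(-5)))) = 10*(-108 + (-3 + (-3*(-5) + 2*1)))/63 = 10*(-108 + (-3 + (15 + 2)))/63 = 10*(-108 + (-3 + 17))/63 = 10*(-108 + 14)/63 = (10/63)*(-94) = -940/63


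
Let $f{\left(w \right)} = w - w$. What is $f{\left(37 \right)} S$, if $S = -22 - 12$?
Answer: $0$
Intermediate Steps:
$f{\left(w \right)} = 0$
$S = -34$ ($S = -22 - 12 = -34$)
$f{\left(37 \right)} S = 0 \left(-34\right) = 0$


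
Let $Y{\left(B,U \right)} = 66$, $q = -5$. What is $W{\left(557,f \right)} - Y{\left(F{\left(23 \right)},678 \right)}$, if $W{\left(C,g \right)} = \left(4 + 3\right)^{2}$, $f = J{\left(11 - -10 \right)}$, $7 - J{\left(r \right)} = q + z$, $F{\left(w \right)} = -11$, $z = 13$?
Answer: $-17$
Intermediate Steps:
$J{\left(r \right)} = -1$ ($J{\left(r \right)} = 7 - \left(-5 + 13\right) = 7 - 8 = -1$)
$f = -1$
$W{\left(C,g \right)} = 49$ ($W{\left(C,g \right)} = 7^{2} = 49$)
$W{\left(557,f \right)} - Y{\left(F{\left(23 \right)},678 \right)} = 49 - 66 = -17$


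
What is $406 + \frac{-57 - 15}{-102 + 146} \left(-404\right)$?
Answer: $\frac{11738}{11} \approx 1067.1$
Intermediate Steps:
$406 + \frac{-57 - 15}{-102 + 146} \left(-404\right) = 406 + - \frac{72}{44} \left(-404\right) = 406 + \left(-72\right) \frac{1}{44} \left(-404\right) = 406 - - \frac{7272}{11} = 406 + \frac{7272}{11} = \frac{11738}{11}$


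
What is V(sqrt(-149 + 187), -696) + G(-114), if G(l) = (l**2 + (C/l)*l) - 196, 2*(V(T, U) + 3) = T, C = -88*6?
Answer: 12269 + sqrt(38)/2 ≈ 12272.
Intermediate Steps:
C = -528
V(T, U) = -3 + T/2
G(l) = -724 + l**2 (G(l) = (l**2 + (-528/l)*l) - 196 = (l**2 - 528) - 196 = (-528 + l**2) - 196 = -724 + l**2)
V(sqrt(-149 + 187), -696) + G(-114) = (-3 + sqrt(-149 + 187)/2) + (-724 + (-114)**2) = (-3 + sqrt(38)/2) + (-724 + 12996) = (-3 + sqrt(38)/2) + 12272 = 12269 + sqrt(38)/2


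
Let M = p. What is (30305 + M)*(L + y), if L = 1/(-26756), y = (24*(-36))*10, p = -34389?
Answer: 236026449661/6689 ≈ 3.5286e+7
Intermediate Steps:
M = -34389
y = -8640 (y = -864*10 = -8640)
L = -1/26756 ≈ -3.7375e-5
(30305 + M)*(L + y) = (30305 - 34389)*(-1/26756 - 8640) = -4084*(-231171841/26756) = 236026449661/6689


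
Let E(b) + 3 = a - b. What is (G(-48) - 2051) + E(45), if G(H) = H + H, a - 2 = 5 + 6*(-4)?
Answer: -2212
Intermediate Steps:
a = -17 (a = 2 + (5 + 6*(-4)) = 2 + (5 - 24) = 2 - 19 = -17)
E(b) = -20 - b (E(b) = -3 + (-17 - b) = -20 - b)
G(H) = 2*H
(G(-48) - 2051) + E(45) = (2*(-48) - 2051) + (-20 - 1*45) = (-96 - 2051) + (-20 - 45) = -2147 - 65 = -2212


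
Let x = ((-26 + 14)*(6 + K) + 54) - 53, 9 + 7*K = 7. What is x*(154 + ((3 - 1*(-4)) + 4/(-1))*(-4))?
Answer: -67166/7 ≈ -9595.1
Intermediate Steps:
K = -2/7 (K = -9/7 + (⅐)*7 = -9/7 + 1 = -2/7 ≈ -0.28571)
x = -473/7 (x = ((-26 + 14)*(6 - 2/7) + 54) - 53 = (-12*40/7 + 54) - 53 = (-480/7 + 54) - 53 = -102/7 - 53 = -473/7 ≈ -67.571)
x*(154 + ((3 - 1*(-4)) + 4/(-1))*(-4)) = -473*(154 + ((3 - 1*(-4)) + 4/(-1))*(-4))/7 = -473*(154 + ((3 + 4) + 4*(-1))*(-4))/7 = -473*(154 + (7 - 4)*(-4))/7 = -473*(154 + 3*(-4))/7 = -473*(154 - 12)/7 = -473/7*142 = -67166/7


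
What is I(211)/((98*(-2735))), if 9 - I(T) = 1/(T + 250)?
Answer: -2074/61780915 ≈ -3.3570e-5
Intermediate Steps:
I(T) = 9 - 1/(250 + T) (I(T) = 9 - 1/(T + 250) = 9 - 1/(250 + T))
I(211)/((98*(-2735))) = ((2249 + 9*211)/(250 + 211))/((98*(-2735))) = ((2249 + 1899)/461)/(-268030) = ((1/461)*4148)*(-1/268030) = (4148/461)*(-1/268030) = -2074/61780915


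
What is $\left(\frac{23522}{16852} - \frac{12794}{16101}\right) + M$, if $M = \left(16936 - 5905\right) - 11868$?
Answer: $- \frac{113471739145}{135667026} \approx -836.4$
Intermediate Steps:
$M = -837$ ($M = 11031 - 11868 = -837$)
$\left(\frac{23522}{16852} - \frac{12794}{16101}\right) + M = \left(\frac{23522}{16852} - \frac{12794}{16101}\right) - 837 = \left(23522 \cdot \frac{1}{16852} - \frac{12794}{16101}\right) - 837 = \left(\frac{11761}{8426} - \frac{12794}{16101}\right) - 837 = \frac{81561617}{135667026} - 837 = - \frac{113471739145}{135667026}$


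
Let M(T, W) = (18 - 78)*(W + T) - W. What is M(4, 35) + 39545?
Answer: 37170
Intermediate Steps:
M(T, W) = -61*W - 60*T (M(T, W) = -60*(T + W) - W = (-60*T - 60*W) - W = -61*W - 60*T)
M(4, 35) + 39545 = (-61*35 - 60*4) + 39545 = (-2135 - 240) + 39545 = -2375 + 39545 = 37170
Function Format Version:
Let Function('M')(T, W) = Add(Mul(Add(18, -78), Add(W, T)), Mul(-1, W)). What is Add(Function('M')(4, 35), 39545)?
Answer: 37170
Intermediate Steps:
Function('M')(T, W) = Add(Mul(-61, W), Mul(-60, T)) (Function('M')(T, W) = Add(Mul(-60, Add(T, W)), Mul(-1, W)) = Add(Add(Mul(-60, T), Mul(-60, W)), Mul(-1, W)) = Add(Mul(-61, W), Mul(-60, T)))
Add(Function('M')(4, 35), 39545) = Add(Add(Mul(-61, 35), Mul(-60, 4)), 39545) = Add(Add(-2135, -240), 39545) = Add(-2375, 39545) = 37170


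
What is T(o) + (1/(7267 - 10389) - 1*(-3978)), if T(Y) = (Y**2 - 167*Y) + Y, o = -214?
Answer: 266300355/3122 ≈ 85298.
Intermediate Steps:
T(Y) = Y**2 - 166*Y
T(o) + (1/(7267 - 10389) - 1*(-3978)) = -214*(-166 - 214) + (1/(7267 - 10389) - 1*(-3978)) = -214*(-380) + (1/(-3122) + 3978) = 81320 + (-1/3122 + 3978) = 81320 + 12419315/3122 = 266300355/3122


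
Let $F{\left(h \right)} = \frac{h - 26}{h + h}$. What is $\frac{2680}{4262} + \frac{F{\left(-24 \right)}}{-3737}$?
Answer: $\frac{120128645}{191125128} \approx 0.62853$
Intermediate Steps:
$F{\left(h \right)} = \frac{-26 + h}{2 h}$
$\frac{2680}{4262} + \frac{F{\left(-24 \right)}}{-3737} = \frac{2680}{4262} + \frac{\frac{1}{2} \frac{1}{-24} \left(-26 - 24\right)}{-3737} = 2680 \cdot \frac{1}{4262} + \frac{1}{2} \left(- \frac{1}{24}\right) \left(-50\right) \left(- \frac{1}{3737}\right) = \frac{1340}{2131} + \frac{25}{24} \left(- \frac{1}{3737}\right) = \frac{1340}{2131} - \frac{25}{89688} = \frac{120128645}{191125128}$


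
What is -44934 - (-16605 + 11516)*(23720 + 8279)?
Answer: 162797977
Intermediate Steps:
-44934 - (-16605 + 11516)*(23720 + 8279) = -44934 - (-5089)*31999 = -44934 - 1*(-162842911) = -44934 + 162842911 = 162797977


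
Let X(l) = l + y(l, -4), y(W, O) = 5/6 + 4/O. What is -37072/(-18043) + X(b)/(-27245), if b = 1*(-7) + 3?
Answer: 1212122183/589897842 ≈ 2.0548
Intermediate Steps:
y(W, O) = ⅚ + 4/O (y(W, O) = 5*(⅙) + 4/O = ⅚ + 4/O)
b = -4 (b = -7 + 3 = -4)
X(l) = -⅙ + l (X(l) = l + (⅚ + 4/(-4)) = l + (⅚ + 4*(-¼)) = l + (⅚ - 1) = l - ⅙ = -⅙ + l)
-37072/(-18043) + X(b)/(-27245) = -37072/(-18043) + (-⅙ - 4)/(-27245) = -37072*(-1/18043) - 25/6*(-1/27245) = 37072/18043 + 5/32694 = 1212122183/589897842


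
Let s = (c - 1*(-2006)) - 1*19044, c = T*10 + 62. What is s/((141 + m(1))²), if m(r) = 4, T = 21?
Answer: -16766/21025 ≈ -0.79743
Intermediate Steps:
c = 272 (c = 21*10 + 62 = 210 + 62 = 272)
s = -16766 (s = (272 - 1*(-2006)) - 1*19044 = (272 + 2006) - 19044 = 2278 - 19044 = -16766)
s/((141 + m(1))²) = -16766/(141 + 4)² = -16766/(145²) = -16766/21025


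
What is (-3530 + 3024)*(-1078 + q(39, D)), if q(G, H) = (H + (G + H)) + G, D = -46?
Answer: 552552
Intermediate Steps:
q(G, H) = 2*G + 2*H (q(G, H) = (G + 2*H) + G = 2*G + 2*H)
(-3530 + 3024)*(-1078 + q(39, D)) = (-3530 + 3024)*(-1078 + (2*39 + 2*(-46))) = -506*(-1078 + (78 - 92)) = -506*(-1078 - 14) = -506*(-1092) = 552552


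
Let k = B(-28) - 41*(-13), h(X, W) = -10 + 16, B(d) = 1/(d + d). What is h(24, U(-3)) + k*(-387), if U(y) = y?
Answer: -11550453/56 ≈ -2.0626e+5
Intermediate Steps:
B(d) = 1/(2*d)
h(X, W) = 6
k = 29847/56 (k = (½)/(-28) - 41*(-13) = (½)*(-1/28) - 1*(-533) = -1/56 + 533 = 29847/56 ≈ 532.98)
h(24, U(-3)) + k*(-387) = 6 + (29847/56)*(-387) = 6 - 11550789/56 = -11550453/56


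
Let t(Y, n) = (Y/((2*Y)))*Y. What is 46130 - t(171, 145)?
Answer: 92089/2 ≈ 46045.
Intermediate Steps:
t(Y, n) = Y/2 (t(Y, n) = (Y*(1/(2*Y)))*Y = Y/2)
46130 - t(171, 145) = 46130 - 171/2 = 92089/2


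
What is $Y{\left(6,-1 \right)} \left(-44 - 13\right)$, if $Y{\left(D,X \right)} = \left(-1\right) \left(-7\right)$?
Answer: $-399$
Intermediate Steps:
$Y{\left(D,X \right)} = 7$
$Y{\left(6,-1 \right)} \left(-44 - 13\right) = 7 \left(-44 - 13\right) = 7 \left(-57\right) = -399$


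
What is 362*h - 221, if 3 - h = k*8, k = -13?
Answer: 38513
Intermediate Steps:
h = 107 (h = 3 - (-13)*8 = 3 - 1*(-104) = 3 + 104 = 107)
362*h - 221 = 362*107 - 221 = 38734 - 221 = 38513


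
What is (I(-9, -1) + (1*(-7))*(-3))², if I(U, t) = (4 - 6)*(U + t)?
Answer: 1681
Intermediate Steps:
I(U, t) = -2*U - 2*t (I(U, t) = -2*(U + t) = -2*U - 2*t)
(I(-9, -1) + (1*(-7))*(-3))² = ((-2*(-9) - 2*(-1)) + (1*(-7))*(-3))² = ((18 + 2) - 7*(-3))² = (20 + 21)² = 41² = 1681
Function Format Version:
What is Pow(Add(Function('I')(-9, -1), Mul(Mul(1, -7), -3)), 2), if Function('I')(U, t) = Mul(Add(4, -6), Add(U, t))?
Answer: 1681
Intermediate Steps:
Function('I')(U, t) = Add(Mul(-2, U), Mul(-2, t)) (Function('I')(U, t) = Mul(-2, Add(U, t)) = Add(Mul(-2, U), Mul(-2, t)))
Pow(Add(Function('I')(-9, -1), Mul(Mul(1, -7), -3)), 2) = Pow(Add(Add(Mul(-2, -9), Mul(-2, -1)), Mul(Mul(1, -7), -3)), 2) = Pow(Add(Add(18, 2), Mul(-7, -3)), 2) = Pow(Add(20, 21), 2) = Pow(41, 2) = 1681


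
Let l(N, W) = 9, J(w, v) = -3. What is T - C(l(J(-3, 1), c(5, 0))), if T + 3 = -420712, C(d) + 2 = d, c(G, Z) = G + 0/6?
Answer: -420722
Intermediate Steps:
c(G, Z) = G (c(G, Z) = G + 0*(⅙) = G + 0 = G)
C(d) = -2 + d
T = -420715 (T = -3 - 420712 = -420715)
T - C(l(J(-3, 1), c(5, 0))) = -420715 - (-2 + 9) = -420715 - 1*7 = -420715 - 7 = -420722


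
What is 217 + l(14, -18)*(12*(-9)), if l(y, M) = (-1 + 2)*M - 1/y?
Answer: 15181/7 ≈ 2168.7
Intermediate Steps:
l(y, M) = M - 1/y (l(y, M) = 1*M - 1/y = M - 1/y)
217 + l(14, -18)*(12*(-9)) = 217 + (-18 - 1/14)*(12*(-9)) = 217 + (-18 - 1*1/14)*(-108) = 217 + (-18 - 1/14)*(-108) = 217 - 253/14*(-108) = 217 + 13662/7 = 15181/7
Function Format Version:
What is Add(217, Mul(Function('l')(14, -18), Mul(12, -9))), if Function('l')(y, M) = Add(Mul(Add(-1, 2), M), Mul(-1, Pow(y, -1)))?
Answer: Rational(15181, 7) ≈ 2168.7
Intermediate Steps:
Function('l')(y, M) = Add(M, Mul(-1, Pow(y, -1))) (Function('l')(y, M) = Add(Mul(1, M), Mul(-1, Pow(y, -1))) = Add(M, Mul(-1, Pow(y, -1))))
Add(217, Mul(Function('l')(14, -18), Mul(12, -9))) = Add(217, Mul(Add(-18, Mul(-1, Pow(14, -1))), Mul(12, -9))) = Add(217, Mul(Add(-18, Mul(-1, Rational(1, 14))), -108)) = Add(217, Mul(Add(-18, Rational(-1, 14)), -108)) = Add(217, Mul(Rational(-253, 14), -108)) = Add(217, Rational(13662, 7)) = Rational(15181, 7)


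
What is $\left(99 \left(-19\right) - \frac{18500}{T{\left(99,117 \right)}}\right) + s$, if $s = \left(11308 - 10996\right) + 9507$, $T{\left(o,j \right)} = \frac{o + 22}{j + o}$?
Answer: $- \frac{3035502}{121} \approx -25087.0$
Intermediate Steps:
$T{\left(o,j \right)} = \frac{22 + o}{j + o}$
$s = 9819$ ($s = 312 + 9507 = 9819$)
$\left(99 \left(-19\right) - \frac{18500}{T{\left(99,117 \right)}}\right) + s = \left(99 \left(-19\right) - \frac{18500}{\frac{1}{117 + 99} \left(22 + 99\right)}\right) + 9819 = \left(-1881 - \frac{18500}{\frac{1}{216} \cdot 121}\right) + 9819 = \left(-1881 - \frac{18500}{\frac{121}{216}}\right) + 9819 = \left(-1881 - \frac{3996000}{121}\right) + 9819 = - \frac{4223601}{121} + 9819 = - \frac{3035502}{121}$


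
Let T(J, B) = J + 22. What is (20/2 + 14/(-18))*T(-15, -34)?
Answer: 581/9 ≈ 64.556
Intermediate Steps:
T(J, B) = 22 + J
(20/2 + 14/(-18))*T(-15, -34) = (20/2 + 14/(-18))*(22 - 15) = (20*(½) + 14*(-1/18))*7 = (10 - 7/9)*7 = (83/9)*7 = 581/9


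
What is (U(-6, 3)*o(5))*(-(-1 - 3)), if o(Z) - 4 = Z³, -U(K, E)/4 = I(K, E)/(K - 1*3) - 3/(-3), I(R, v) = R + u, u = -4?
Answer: -13072/3 ≈ -4357.3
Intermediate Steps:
I(R, v) = -4 + R (I(R, v) = R - 4 = -4 + R)
U(K, E) = -4 - 4*(-4 + K)/(-3 + K) (U(K, E) = -4*((-4 + K)/(K - 1*3) - 3/(-3)) = -4*((-4 + K)/(K - 3) - 3*(-⅓)) = -4*((-4 + K)/(-3 + K) + 1) = -4*(1 + (-4 + K)/(-3 + K)) = -4 - 4*(-4 + K)/(-3 + K))
o(Z) = 4 + Z³
(U(-6, 3)*o(5))*(-(-1 - 3)) = ((4*(7 - 2*(-6))/(-3 - 6))*(4 + 5³))*(-(-1 - 3)) = ((4*(7 + 12)/(-9))*(4 + 125))*(-1*(-4)) = ((4*(-⅑)*19)*129)*4 = -76/9*129*4 = -3268/3*4 = -13072/3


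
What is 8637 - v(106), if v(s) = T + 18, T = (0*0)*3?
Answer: 8619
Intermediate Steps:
T = 0 (T = 0*3 = 0)
v(s) = 18 (v(s) = 0 + 18 = 18)
8637 - v(106) = 8637 - 1*18 = 8637 - 18 = 8619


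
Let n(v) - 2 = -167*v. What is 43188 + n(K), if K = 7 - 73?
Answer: 54212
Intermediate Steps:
K = -66
n(v) = 2 - 167*v
43188 + n(K) = 43188 + (2 - 167*(-66)) = 43188 + (2 + 11022) = 43188 + 11024 = 54212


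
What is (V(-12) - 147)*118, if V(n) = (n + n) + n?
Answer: -21594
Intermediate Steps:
V(n) = 3*n (V(n) = 2*n + n = 3*n)
(V(-12) - 147)*118 = (3*(-12) - 147)*118 = (-36 - 147)*118 = -183*118 = -21594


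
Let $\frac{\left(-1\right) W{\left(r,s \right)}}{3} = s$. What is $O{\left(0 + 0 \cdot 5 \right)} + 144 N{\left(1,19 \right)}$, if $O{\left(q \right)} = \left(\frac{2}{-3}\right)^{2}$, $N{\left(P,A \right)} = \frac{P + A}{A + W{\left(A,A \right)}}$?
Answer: $- \frac{12884}{171} \approx -75.345$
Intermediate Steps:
$W{\left(r,s \right)} = - 3 s$
$N{\left(P,A \right)} = - \frac{A + P}{2 A}$ ($N{\left(P,A \right)} = \frac{P + A}{A - 3 A} = \frac{A + P}{\left(-2\right) A} = \left(A + P\right) \left(- \frac{1}{2 A}\right) = - \frac{A + P}{2 A}$)
$O{\left(q \right)} = \frac{4}{9}$ ($O{\left(q \right)} = \left(2 \left(- \frac{1}{3}\right)\right)^{2} = \left(- \frac{2}{3}\right)^{2} = \frac{4}{9}$)
$O{\left(0 + 0 \cdot 5 \right)} + 144 N{\left(1,19 \right)} = \frac{4}{9} + 144 \frac{\left(-1\right) 19 - 1}{2 \cdot 19} = \frac{4}{9} + 144 \cdot \frac{1}{2} \cdot \frac{1}{19} \left(-19 - 1\right) = \frac{4}{9} + 144 \cdot \frac{1}{2} \cdot \frac{1}{19} \left(-20\right) = \frac{4}{9} + 144 \left(- \frac{10}{19}\right) = \frac{4}{9} - \frac{1440}{19} = - \frac{12884}{171}$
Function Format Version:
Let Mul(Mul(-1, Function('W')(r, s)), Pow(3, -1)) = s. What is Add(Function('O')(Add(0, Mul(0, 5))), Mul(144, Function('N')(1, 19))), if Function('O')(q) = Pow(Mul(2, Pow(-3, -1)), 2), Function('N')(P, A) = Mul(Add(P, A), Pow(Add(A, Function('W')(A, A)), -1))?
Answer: Rational(-12884, 171) ≈ -75.345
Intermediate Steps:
Function('W')(r, s) = Mul(-3, s)
Function('N')(P, A) = Mul(Rational(-1, 2), Pow(A, -1), Add(A, P)) (Function('N')(P, A) = Mul(Add(P, A), Pow(Add(A, Mul(-3, A)), -1)) = Mul(Add(A, P), Pow(Mul(-2, A), -1)) = Mul(Add(A, P), Mul(Rational(-1, 2), Pow(A, -1))) = Mul(Rational(-1, 2), Pow(A, -1), Add(A, P)))
Function('O')(q) = Rational(4, 9) (Function('O')(q) = Pow(Mul(2, Rational(-1, 3)), 2) = Pow(Rational(-2, 3), 2) = Rational(4, 9))
Add(Function('O')(Add(0, Mul(0, 5))), Mul(144, Function('N')(1, 19))) = Add(Rational(4, 9), Mul(144, Mul(Rational(1, 2), Pow(19, -1), Add(Mul(-1, 19), Mul(-1, 1))))) = Add(Rational(4, 9), Mul(144, Mul(Rational(1, 2), Rational(1, 19), Add(-19, -1)))) = Add(Rational(4, 9), Mul(144, Mul(Rational(1, 2), Rational(1, 19), -20))) = Add(Rational(4, 9), Mul(144, Rational(-10, 19))) = Add(Rational(4, 9), Rational(-1440, 19)) = Rational(-12884, 171)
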